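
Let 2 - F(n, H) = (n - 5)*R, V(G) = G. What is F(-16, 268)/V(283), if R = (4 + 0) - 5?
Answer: -19/283 ≈ -0.067138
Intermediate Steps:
R = -1 (R = 4 - 5 = -1)
F(n, H) = -3 + n (F(n, H) = 2 - (n - 5)*(-1) = 2 - (-5 + n)*(-1) = 2 - (5 - n) = 2 + (-5 + n) = -3 + n)
F(-16, 268)/V(283) = (-3 - 16)/283 = -19*1/283 = -19/283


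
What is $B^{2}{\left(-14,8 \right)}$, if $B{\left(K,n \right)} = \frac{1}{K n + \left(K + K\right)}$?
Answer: $\frac{1}{19600} \approx 5.102 \cdot 10^{-5}$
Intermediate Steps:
$B{\left(K,n \right)} = \frac{1}{2 K + K n}$ ($B{\left(K,n \right)} = \frac{1}{K n + 2 K} = \frac{1}{2 K + K n}$)
$B^{2}{\left(-14,8 \right)} = \left(\frac{1}{\left(-14\right) \left(2 + 8\right)}\right)^{2} = \left(- \frac{1}{14 \cdot 10}\right)^{2} = \left(\left(- \frac{1}{14}\right) \frac{1}{10}\right)^{2} = \left(- \frac{1}{140}\right)^{2} = \frac{1}{19600}$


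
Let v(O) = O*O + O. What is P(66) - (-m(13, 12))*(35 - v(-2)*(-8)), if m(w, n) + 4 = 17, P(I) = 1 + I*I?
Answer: 5020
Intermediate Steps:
P(I) = 1 + I²
v(O) = O + O² (v(O) = O² + O = O + O²)
m(w, n) = 13 (m(w, n) = -4 + 17 = 13)
P(66) - (-m(13, 12))*(35 - v(-2)*(-8)) = (1 + 66²) - (-1*13)*(35 - (-2*(1 - 2))*(-8)) = (1 + 4356) - (-13)*(35 - (-2*(-1))*(-8)) = 4357 - (-13)*(35 - 2*(-8)) = 4357 - (-13)*(35 - 1*(-16)) = 4357 - (-13)*(35 + 16) = 4357 - (-13)*51 = 4357 - 1*(-663) = 4357 + 663 = 5020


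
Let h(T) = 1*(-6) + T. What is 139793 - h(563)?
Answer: 139236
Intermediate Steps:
h(T) = -6 + T
139793 - h(563) = 139793 - (-6 + 563) = 139793 - 1*557 = 139793 - 557 = 139236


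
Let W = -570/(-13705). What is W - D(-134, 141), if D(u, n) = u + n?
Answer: -19073/2741 ≈ -6.9584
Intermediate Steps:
W = 114/2741 (W = -570*(-1/13705) = 114/2741 ≈ 0.041591)
D(u, n) = n + u
W - D(-134, 141) = 114/2741 - (141 - 134) = 114/2741 - 1*7 = 114/2741 - 7 = -19073/2741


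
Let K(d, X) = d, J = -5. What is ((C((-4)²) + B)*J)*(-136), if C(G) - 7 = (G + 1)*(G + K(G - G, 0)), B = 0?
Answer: 189720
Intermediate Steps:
C(G) = 7 + G*(1 + G) (C(G) = 7 + (G + 1)*(G + (G - G)) = 7 + (1 + G)*(G + 0) = 7 + (1 + G)*G = 7 + G*(1 + G))
((C((-4)²) + B)*J)*(-136) = (((7 + (-4)² + ((-4)²)²) + 0)*(-5))*(-136) = (((7 + 16 + 16²) + 0)*(-5))*(-136) = (((7 + 16 + 256) + 0)*(-5))*(-136) = ((279 + 0)*(-5))*(-136) = (279*(-5))*(-136) = -1395*(-136) = 189720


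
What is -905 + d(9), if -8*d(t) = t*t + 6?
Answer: -7327/8 ≈ -915.88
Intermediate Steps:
d(t) = -¾ - t²/8 (d(t) = -(t*t + 6)/8 = -(t² + 6)/8 = -(6 + t²)/8 = -¾ - t²/8)
-905 + d(9) = -905 + (-¾ - ⅛*9²) = -905 + (-¾ - ⅛*81) = -905 + (-¾ - 81/8) = -905 - 87/8 = -7327/8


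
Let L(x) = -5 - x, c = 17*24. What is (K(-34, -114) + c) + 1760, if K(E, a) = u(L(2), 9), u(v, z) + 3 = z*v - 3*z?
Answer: 2075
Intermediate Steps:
c = 408
u(v, z) = -3 - 3*z + v*z (u(v, z) = -3 + (z*v - 3*z) = -3 + (v*z - 3*z) = -3 + (-3*z + v*z) = -3 - 3*z + v*z)
K(E, a) = -93 (K(E, a) = -3 - 3*9 + (-5 - 1*2)*9 = -3 - 27 + (-5 - 2)*9 = -3 - 27 - 7*9 = -3 - 27 - 63 = -93)
(K(-34, -114) + c) + 1760 = (-93 + 408) + 1760 = 315 + 1760 = 2075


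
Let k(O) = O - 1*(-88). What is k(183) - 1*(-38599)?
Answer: 38870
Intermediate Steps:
k(O) = 88 + O (k(O) = O + 88 = 88 + O)
k(183) - 1*(-38599) = (88 + 183) - 1*(-38599) = 271 + 38599 = 38870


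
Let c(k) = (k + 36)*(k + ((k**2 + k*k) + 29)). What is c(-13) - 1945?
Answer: 6197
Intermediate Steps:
c(k) = (36 + k)*(29 + k + 2*k**2) (c(k) = (36 + k)*(k + ((k**2 + k**2) + 29)) = (36 + k)*(k + (2*k**2 + 29)) = (36 + k)*(k + (29 + 2*k**2)) = (36 + k)*(29 + k + 2*k**2))
c(-13) - 1945 = (1044 + 2*(-13)**3 + 65*(-13) + 73*(-13)**2) - 1945 = (1044 + 2*(-2197) - 845 + 73*169) - 1945 = (1044 - 4394 - 845 + 12337) - 1945 = 8142 - 1945 = 6197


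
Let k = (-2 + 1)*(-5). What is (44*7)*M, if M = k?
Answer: 1540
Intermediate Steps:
k = 5 (k = -1*(-5) = 5)
M = 5
(44*7)*M = (44*7)*5 = 308*5 = 1540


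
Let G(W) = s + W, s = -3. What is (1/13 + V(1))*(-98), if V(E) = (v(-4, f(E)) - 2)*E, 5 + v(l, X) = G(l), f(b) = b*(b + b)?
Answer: 17738/13 ≈ 1364.5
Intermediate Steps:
G(W) = -3 + W
f(b) = 2*b² (f(b) = b*(2*b) = 2*b²)
v(l, X) = -8 + l (v(l, X) = -5 + (-3 + l) = -8 + l)
V(E) = -14*E (V(E) = ((-8 - 4) - 2)*E = (-12 - 2)*E = -14*E)
(1/13 + V(1))*(-98) = (1/13 - 14*1)*(-98) = (1/13 - 14)*(-98) = -181/13*(-98) = 17738/13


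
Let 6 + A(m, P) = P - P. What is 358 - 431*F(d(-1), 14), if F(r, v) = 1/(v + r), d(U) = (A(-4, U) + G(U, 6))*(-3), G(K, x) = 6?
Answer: 4581/14 ≈ 327.21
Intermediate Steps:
A(m, P) = -6 (A(m, P) = -6 + (P - P) = -6 + 0 = -6)
d(U) = 0 (d(U) = (-6 + 6)*(-3) = 0*(-3) = 0)
F(r, v) = 1/(r + v)
358 - 431*F(d(-1), 14) = 358 - 431/(0 + 14) = 358 - 431/14 = 4581/14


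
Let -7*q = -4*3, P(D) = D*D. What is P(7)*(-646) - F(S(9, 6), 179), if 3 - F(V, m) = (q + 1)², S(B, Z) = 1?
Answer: -1550832/49 ≈ -31650.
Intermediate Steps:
P(D) = D²
q = 12/7 (q = -(-4)*3/7 = -⅐*(-12) = 12/7 ≈ 1.7143)
F(V, m) = -214/49 (F(V, m) = 3 - (12/7 + 1)² = 3 - (19/7)² = 3 - 1*361/49 = 3 - 361/49 = -214/49)
P(7)*(-646) - F(S(9, 6), 179) = 7²*(-646) - 1*(-214/49) = 49*(-646) + 214/49 = -31654 + 214/49 = -1550832/49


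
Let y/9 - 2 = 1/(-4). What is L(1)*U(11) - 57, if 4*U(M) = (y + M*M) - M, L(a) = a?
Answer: -409/16 ≈ -25.563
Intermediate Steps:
y = 63/4 (y = 18 + 9*(1/(-4)) = 18 + 9*(1*(-¼)) = 18 + 9*(-¼) = 18 - 9/4 = 63/4 ≈ 15.750)
U(M) = 63/16 - M/4 + M²/4 (U(M) = ((63/4 + M*M) - M)/4 = ((63/4 + M²) - M)/4 = (63/4 + M² - M)/4 = 63/16 - M/4 + M²/4)
L(1)*U(11) - 57 = 1*(63/16 - ¼*11 + (¼)*11²) - 57 = 1*(63/16 - 11/4 + (¼)*121) - 57 = 1*(63/16 - 11/4 + 121/4) - 57 = 1*(503/16) - 57 = 503/16 - 57 = -409/16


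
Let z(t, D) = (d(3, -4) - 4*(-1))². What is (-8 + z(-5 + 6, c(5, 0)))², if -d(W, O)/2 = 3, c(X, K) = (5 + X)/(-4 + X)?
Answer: 16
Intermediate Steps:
c(X, K) = (5 + X)/(-4 + X)
d(W, O) = -6 (d(W, O) = -2*3 = -6)
z(t, D) = 4 (z(t, D) = (-6 - 4*(-1))² = (-6 + 4)² = (-2)² = 4)
(-8 + z(-5 + 6, c(5, 0)))² = (-8 + 4)² = (-4)² = 16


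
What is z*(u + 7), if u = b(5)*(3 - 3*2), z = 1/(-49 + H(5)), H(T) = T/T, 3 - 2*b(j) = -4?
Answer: 7/96 ≈ 0.072917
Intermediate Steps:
b(j) = 7/2 (b(j) = 3/2 - ½*(-4) = 3/2 + 2 = 7/2)
H(T) = 1
z = -1/48 (z = 1/(-49 + 1) = 1/(-48) = -1/48 ≈ -0.020833)
u = -21/2 (u = 7*(3 - 3*2)/2 = 7*(3 - 6)/2 = (7/2)*(-3) = -21/2 ≈ -10.500)
z*(u + 7) = -(-21/2 + 7)/48 = -1/48*(-7/2) = 7/96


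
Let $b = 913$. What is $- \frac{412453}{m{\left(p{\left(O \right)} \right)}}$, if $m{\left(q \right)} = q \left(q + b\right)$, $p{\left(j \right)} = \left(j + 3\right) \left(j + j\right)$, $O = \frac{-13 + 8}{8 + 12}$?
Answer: $\frac{26396992}{80223} \approx 329.04$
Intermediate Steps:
$O = - \frac{1}{4}$ ($O = - \frac{5}{20} = \left(-5\right) \frac{1}{20} = - \frac{1}{4} \approx -0.25$)
$p{\left(j \right)} = 2 j \left(3 + j\right)$ ($p{\left(j \right)} = \left(3 + j\right) 2 j = 2 j \left(3 + j\right)$)
$m{\left(q \right)} = q \left(913 + q\right)$ ($m{\left(q \right)} = q \left(q + 913\right) = q \left(913 + q\right)$)
$- \frac{412453}{m{\left(p{\left(O \right)} \right)}} = - \frac{412453}{2 \left(- \frac{1}{4}\right) \left(3 - \frac{1}{4}\right) \left(913 + 2 \left(- \frac{1}{4}\right) \left(3 - \frac{1}{4}\right)\right)} = - \frac{412453}{2 \left(- \frac{1}{4}\right) \frac{11}{4} \left(913 + 2 \left(- \frac{1}{4}\right) \frac{11}{4}\right)} = - \frac{412453}{\left(- \frac{11}{8}\right) \left(913 - \frac{11}{8}\right)} = - \frac{412453}{\left(- \frac{11}{8}\right) \frac{7293}{8}} = - \frac{412453}{- \frac{80223}{64}} = \left(-412453\right) \left(- \frac{64}{80223}\right) = \frac{26396992}{80223}$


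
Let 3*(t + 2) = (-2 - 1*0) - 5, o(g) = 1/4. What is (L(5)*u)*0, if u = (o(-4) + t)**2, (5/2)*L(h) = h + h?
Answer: 0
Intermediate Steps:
o(g) = 1/4
L(h) = 4*h/5 (L(h) = 2*(h + h)/5 = 2*(2*h)/5 = 4*h/5)
t = -13/3 (t = -2 + ((-2 - 1*0) - 5)/3 = -2 + ((-2 + 0) - 5)/3 = -2 + (-2 - 5)/3 = -2 + (1/3)*(-7) = -2 - 7/3 = -13/3 ≈ -4.3333)
u = 2401/144 (u = (1/4 - 13/3)**2 = (-49/12)**2 = 2401/144 ≈ 16.674)
(L(5)*u)*0 = (((4/5)*5)*(2401/144))*0 = (4*(2401/144))*0 = (2401/36)*0 = 0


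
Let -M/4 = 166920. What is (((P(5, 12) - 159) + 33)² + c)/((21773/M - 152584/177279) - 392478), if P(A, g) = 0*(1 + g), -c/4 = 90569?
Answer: 4555762070912000/5161779606737883 ≈ 0.88260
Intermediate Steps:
M = -667680 (M = -4*166920 = -667680)
c = -362276 (c = -4*90569 = -362276)
P(A, g) = 0
(((P(5, 12) - 159) + 33)² + c)/((21773/M - 152584/177279) - 392478) = (((0 - 159) + 33)² - 362276)/((21773/(-667680) - 152584/177279) - 392478) = ((-159 + 33)² - 362276)/((21773*(-1/667680) - 152584*1/177279) - 392478) = ((-126)² - 362276)/((-21773/667680 - 152584/177279) - 392478) = (15876 - 362276)/(-11748575643/13151738080 - 392478) = -346400/(-5161779606737883/13151738080) = -346400*(-13151738080/5161779606737883) = 4555762070912000/5161779606737883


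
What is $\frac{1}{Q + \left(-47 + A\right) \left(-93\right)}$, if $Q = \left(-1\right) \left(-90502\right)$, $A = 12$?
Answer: $\frac{1}{93757} \approx 1.0666 \cdot 10^{-5}$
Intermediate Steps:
$Q = 90502$
$\frac{1}{Q + \left(-47 + A\right) \left(-93\right)} = \frac{1}{90502 + \left(-47 + 12\right) \left(-93\right)} = \frac{1}{90502 - -3255} = \frac{1}{90502 + 3255} = \frac{1}{93757}$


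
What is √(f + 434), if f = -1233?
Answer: I*√799 ≈ 28.267*I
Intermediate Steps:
√(f + 434) = √(-1233 + 434) = √(-799) = I*√799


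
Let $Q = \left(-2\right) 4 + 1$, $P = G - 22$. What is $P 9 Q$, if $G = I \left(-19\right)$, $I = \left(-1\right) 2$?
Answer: $-1008$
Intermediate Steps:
$I = -2$
$G = 38$ ($G = \left(-2\right) \left(-19\right) = 38$)
$P = 16$ ($P = 38 - 22 = 16$)
$Q = -7$ ($Q = -8 + 1 = -7$)
$P 9 Q = 16 \cdot 9 \left(-7\right) = 144 \left(-7\right) = -1008$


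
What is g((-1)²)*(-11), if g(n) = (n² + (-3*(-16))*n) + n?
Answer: -550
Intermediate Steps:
g(n) = n² + 49*n (g(n) = (n² + 48*n) + n = n² + 49*n)
g((-1)²)*(-11) = ((-1)²*(49 + (-1)²))*(-11) = (1*(49 + 1))*(-11) = (1*50)*(-11) = 50*(-11) = -550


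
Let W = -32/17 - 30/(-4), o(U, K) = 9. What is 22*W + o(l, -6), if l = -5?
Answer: 2254/17 ≈ 132.59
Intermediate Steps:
W = 191/34 (W = -32*1/17 - 30*(-¼) = -32/17 + 15/2 = 191/34 ≈ 5.6176)
22*W + o(l, -6) = 22*(191/34) + 9 = 2101/17 + 9 = 2254/17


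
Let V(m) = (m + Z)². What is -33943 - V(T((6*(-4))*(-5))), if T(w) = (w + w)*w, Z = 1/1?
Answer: -829531544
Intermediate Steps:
Z = 1
T(w) = 2*w² (T(w) = (2*w)*w = 2*w²)
V(m) = (1 + m)² (V(m) = (m + 1)² = (1 + m)²)
-33943 - V(T((6*(-4))*(-5))) = -33943 - (1 + 2*((6*(-4))*(-5))²)² = -33943 - (1 + 2*(-24*(-5))²)² = -33943 - (1 + 2*120²)² = -33943 - (1 + 2*14400)² = -33943 - (1 + 28800)² = -33943 - 1*28801² = -33943 - 1*829497601 = -33943 - 829497601 = -829531544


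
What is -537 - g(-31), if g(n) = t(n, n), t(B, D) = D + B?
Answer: -475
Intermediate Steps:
t(B, D) = B + D
g(n) = 2*n (g(n) = n + n = 2*n)
-537 - g(-31) = -537 - 2*(-31) = -537 - 1*(-62) = -537 + 62 = -475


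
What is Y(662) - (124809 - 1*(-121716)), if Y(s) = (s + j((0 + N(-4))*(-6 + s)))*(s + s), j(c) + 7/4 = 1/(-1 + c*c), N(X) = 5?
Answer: 6752466100078/10758399 ≈ 6.2765e+5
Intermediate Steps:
j(c) = -7/4 + 1/(-1 + c²) (j(c) = -7/4 + 1/(-1 + c*c) = -7/4 + 1/(-1 + c²))
Y(s) = 2*s*(s + (11 - 7*(-30 + 5*s)²)/(4*(-1 + (-30 + 5*s)²))) (Y(s) = (s + (11 - 7*(0 + 5)²*(-6 + s)²)/(4*(-1 + ((0 + 5)*(-6 + s))²)))*(s + s) = (s + (11 - 7*25*(-6 + s)²)/(4*(-1 + (5*(-6 + s))²)))*(2*s) = (s + (11 - 7*(-30 + 5*s)²)/(4*(-1 + (-30 + 5*s)²)))*(2*s) = 2*s*(s + (11 - 7*(-30 + 5*s)²)/(4*(-1 + (-30 + 5*s)²))))
Y(662) - (124809 - 1*(-121716)) = (½)*662*(-6289 - 1375*662² + 100*662³ + 5696*662)/(899 - 300*662 + 25*662²) - (124809 - 1*(-121716)) = (½)*662*(-6289 - 1375*438244 + 100*290117528 + 3770752)/(899 - 198600 + 25*438244) - (124809 + 121716) = (½)*662*(-6289 - 602585500 + 29011752800 + 3770752)/(899 - 198600 + 10956100) - 1*246525 = (½)*662*28412931763/10758399 - 246525 = (½)*662*(1/10758399)*28412931763 - 246525 = 9404680413553/10758399 - 246525 = 6752466100078/10758399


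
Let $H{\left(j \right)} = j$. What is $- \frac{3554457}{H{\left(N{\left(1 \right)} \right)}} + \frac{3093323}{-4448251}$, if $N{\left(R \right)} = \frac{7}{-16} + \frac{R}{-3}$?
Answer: $\frac{20511716134405}{4448251} \approx 4.6112 \cdot 10^{6}$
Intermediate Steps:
$N{\left(R \right)} = - \frac{7}{16} - \frac{R}{3}$ ($N{\left(R \right)} = 7 \left(- \frac{1}{16}\right) + R \left(- \frac{1}{3}\right) = - \frac{7}{16} - \frac{R}{3}$)
$- \frac{3554457}{H{\left(N{\left(1 \right)} \right)}} + \frac{3093323}{-4448251} = - \frac{3554457}{- \frac{7}{16} - \frac{1}{3}} + \frac{3093323}{-4448251} = - \frac{3554457}{- \frac{7}{16} - \frac{1}{3}} + 3093323 \left(- \frac{1}{4448251}\right) = - \frac{3554457}{- \frac{37}{48}} - \frac{3093323}{4448251} = \left(-3554457\right) \left(- \frac{48}{37}\right) - \frac{3093323}{4448251} = \frac{170613936}{37} - \frac{3093323}{4448251} = \frac{20511716134405}{4448251}$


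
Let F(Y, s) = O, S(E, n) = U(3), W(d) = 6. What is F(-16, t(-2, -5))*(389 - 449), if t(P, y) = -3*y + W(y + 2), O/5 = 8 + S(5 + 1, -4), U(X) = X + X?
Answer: -4200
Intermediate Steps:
U(X) = 2*X
S(E, n) = 6 (S(E, n) = 2*3 = 6)
O = 70 (O = 5*(8 + 6) = 5*14 = 70)
t(P, y) = 6 - 3*y (t(P, y) = -3*y + 6 = 6 - 3*y)
F(Y, s) = 70
F(-16, t(-2, -5))*(389 - 449) = 70*(389 - 449) = 70*(-60) = -4200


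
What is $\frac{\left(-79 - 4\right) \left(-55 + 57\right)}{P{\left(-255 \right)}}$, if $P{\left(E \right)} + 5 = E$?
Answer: $\frac{83}{130} \approx 0.63846$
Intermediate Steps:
$P{\left(E \right)} = -5 + E$
$\frac{\left(-79 - 4\right) \left(-55 + 57\right)}{P{\left(-255 \right)}} = \frac{\left(-79 - 4\right) \left(-55 + 57\right)}{-5 - 255} = \frac{\left(-83\right) 2}{-260} = \left(-166\right) \left(- \frac{1}{260}\right) = \frac{83}{130}$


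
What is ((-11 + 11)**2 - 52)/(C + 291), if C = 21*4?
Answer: -52/375 ≈ -0.13867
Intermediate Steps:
C = 84
((-11 + 11)**2 - 52)/(C + 291) = ((-11 + 11)**2 - 52)/(84 + 291) = (0**2 - 52)/375 = (0 - 52)*(1/375) = -52*1/375 = -52/375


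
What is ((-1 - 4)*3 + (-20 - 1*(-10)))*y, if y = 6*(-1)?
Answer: 150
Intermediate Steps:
y = -6
((-1 - 4)*3 + (-20 - 1*(-10)))*y = ((-1 - 4)*3 + (-20 - 1*(-10)))*(-6) = (-5*3 + (-20 + 10))*(-6) = (-15 - 10)*(-6) = -25*(-6) = 150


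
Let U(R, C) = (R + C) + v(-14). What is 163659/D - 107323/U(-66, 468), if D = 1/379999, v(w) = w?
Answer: 24129819352985/388 ≈ 6.2190e+10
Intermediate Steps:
D = 1/379999 ≈ 2.6316e-6
U(R, C) = -14 + C + R (U(R, C) = (R + C) - 14 = (C + R) - 14 = -14 + C + R)
163659/D - 107323/U(-66, 468) = 163659/(1/379999) - 107323/(-14 + 468 - 66) = 163659*379999 - 107323/388 = 62190256341 - 107323*1/388 = 62190256341 - 107323/388 = 24129819352985/388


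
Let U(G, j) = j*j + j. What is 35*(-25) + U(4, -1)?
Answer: -875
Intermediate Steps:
U(G, j) = j + j**2 (U(G, j) = j**2 + j = j + j**2)
35*(-25) + U(4, -1) = 35*(-25) - (1 - 1) = -875 - 1*0 = -875 + 0 = -875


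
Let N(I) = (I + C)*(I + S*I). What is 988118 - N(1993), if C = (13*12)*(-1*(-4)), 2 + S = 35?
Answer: -176345036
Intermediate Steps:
S = 33 (S = -2 + 35 = 33)
C = 624 (C = 156*4 = 624)
N(I) = 34*I*(624 + I) (N(I) = (I + 624)*(I + 33*I) = (624 + I)*(34*I) = 34*I*(624 + I))
988118 - N(1993) = 988118 - 34*1993*(624 + 1993) = 988118 - 34*1993*2617 = 988118 - 1*177333154 = 988118 - 177333154 = -176345036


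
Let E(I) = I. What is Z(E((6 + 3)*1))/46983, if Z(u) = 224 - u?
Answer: 215/46983 ≈ 0.0045761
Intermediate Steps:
Z(E((6 + 3)*1))/46983 = (224 - (6 + 3))/46983 = (224 - 9)*(1/46983) = 215*(1/46983) = 215/46983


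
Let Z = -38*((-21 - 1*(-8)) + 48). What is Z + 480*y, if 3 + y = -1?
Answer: -3250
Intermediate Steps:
Z = -1330 (Z = -38*((-21 + 8) + 48) = -38*(-13 + 48) = -38*35 = -1330)
y = -4 (y = -3 - 1 = -4)
Z + 480*y = -1330 + 480*(-4) = -1330 - 1920 = -3250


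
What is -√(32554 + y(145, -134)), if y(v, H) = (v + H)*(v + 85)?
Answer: -14*√179 ≈ -187.31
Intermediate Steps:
y(v, H) = (85 + v)*(H + v) (y(v, H) = (H + v)*(85 + v) = (85 + v)*(H + v))
-√(32554 + y(145, -134)) = -√(32554 + (145² + 85*(-134) + 85*145 - 134*145)) = -√(32554 + (21025 - 11390 + 12325 - 19430)) = -√(32554 + 2530) = -√35084 = -14*√179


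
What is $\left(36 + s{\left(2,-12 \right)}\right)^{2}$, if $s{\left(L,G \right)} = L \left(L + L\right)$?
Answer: $1936$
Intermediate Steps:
$s{\left(L,G \right)} = 2 L^{2}$ ($s{\left(L,G \right)} = L 2 L = 2 L^{2}$)
$\left(36 + s{\left(2,-12 \right)}\right)^{2} = \left(36 + 2 \cdot 2^{2}\right)^{2} = \left(36 + 2 \cdot 4\right)^{2} = \left(36 + 8\right)^{2} = 44^{2} = 1936$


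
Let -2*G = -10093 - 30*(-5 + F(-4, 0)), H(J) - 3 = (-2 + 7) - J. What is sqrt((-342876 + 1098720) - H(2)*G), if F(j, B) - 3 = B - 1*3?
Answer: sqrt(726015) ≈ 852.07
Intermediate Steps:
H(J) = 8 - J (H(J) = 3 + ((-2 + 7) - J) = 3 + (5 - J) = 8 - J)
F(j, B) = B (F(j, B) = 3 + (B - 1*3) = 3 + (B - 3) = 3 + (-3 + B) = B)
G = 9943/2 (G = -(-10093 - 30*(-5 + 0))/2 = -(-10093 - 30*(-5))/2 = -(-10093 - 1*(-150))/2 = -(-10093 + 150)/2 = -1/2*(-9943) = 9943/2 ≈ 4971.5)
sqrt((-342876 + 1098720) - H(2)*G) = sqrt((-342876 + 1098720) - (8 - 1*2)*9943/2) = sqrt(755844 - (8 - 2)*9943/2) = sqrt(755844 - 6*9943/2) = sqrt(755844 - 1*29829) = sqrt(755844 - 29829) = sqrt(726015)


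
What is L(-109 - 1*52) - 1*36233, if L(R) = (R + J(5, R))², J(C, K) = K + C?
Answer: 64256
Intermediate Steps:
J(C, K) = C + K
L(R) = (5 + 2*R)² (L(R) = (R + (5 + R))² = (5 + 2*R)²)
L(-109 - 1*52) - 1*36233 = (5 + 2*(-109 - 1*52))² - 1*36233 = (5 + 2*(-109 - 52))² - 36233 = (5 + 2*(-161))² - 36233 = (5 - 322)² - 36233 = (-317)² - 36233 = 100489 - 36233 = 64256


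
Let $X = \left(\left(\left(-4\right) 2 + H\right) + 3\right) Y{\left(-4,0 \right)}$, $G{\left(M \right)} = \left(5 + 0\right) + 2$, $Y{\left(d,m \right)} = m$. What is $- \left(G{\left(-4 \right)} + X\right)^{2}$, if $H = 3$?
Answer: $-49$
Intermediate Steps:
$G{\left(M \right)} = 7$ ($G{\left(M \right)} = 5 + 2 = 7$)
$X = 0$ ($X = \left(\left(\left(-4\right) 2 + 3\right) + 3\right) 0 = \left(\left(-8 + 3\right) + 3\right) 0 = \left(-5 + 3\right) 0 = \left(-2\right) 0 = 0$)
$- \left(G{\left(-4 \right)} + X\right)^{2} = - \left(7 + 0\right)^{2} = - 7^{2} = \left(-1\right) 49 = -49$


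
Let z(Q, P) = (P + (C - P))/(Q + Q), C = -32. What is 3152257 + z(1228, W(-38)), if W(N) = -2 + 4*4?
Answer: 967742895/307 ≈ 3.1523e+6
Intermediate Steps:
W(N) = 14 (W(N) = -2 + 16 = 14)
z(Q, P) = -16/Q (z(Q, P) = (P + (-32 - P))/(Q + Q) = -32*1/(2*Q) = -16/Q)
3152257 + z(1228, W(-38)) = 3152257 - 16/1228 = 3152257 - 16*1/1228 = 3152257 - 4/307 = 967742895/307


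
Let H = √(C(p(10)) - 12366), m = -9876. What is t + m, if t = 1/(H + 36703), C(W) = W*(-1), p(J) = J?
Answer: (-19752*√3094 + 362478827*I)/(-36703*I + 2*√3094) ≈ -9876.0 - 7.4506e-8*I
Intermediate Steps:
C(W) = -W
H = 2*I*√3094 (H = √(-1*10 - 12366) = √(-10 - 12366) = √(-12376) = 2*I*√3094 ≈ 111.25*I)
t = 1/(36703 + 2*I*√3094) (t = 1/(2*I*√3094 + 36703) = 1/(36703 + 2*I*√3094) ≈ 2.7245e-5 - 8.258e-8*I)
t + m = (2159/79242505 - 2*I*√3094/1347122585) - 9876 = -782598977221/79242505 - 2*I*√3094/1347122585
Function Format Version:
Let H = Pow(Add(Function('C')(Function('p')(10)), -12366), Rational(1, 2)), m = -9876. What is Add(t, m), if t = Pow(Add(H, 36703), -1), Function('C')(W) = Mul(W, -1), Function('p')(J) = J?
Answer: Mul(Pow(Add(Mul(-36703, I), Mul(2, Pow(3094, Rational(1, 2)))), -1), Add(Mul(-19752, Pow(3094, Rational(1, 2))), Mul(362478827, I))) ≈ Add(-9876.0, Mul(-7.4506e-8, I))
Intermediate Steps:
Function('C')(W) = Mul(-1, W)
H = Mul(2, I, Pow(3094, Rational(1, 2))) (H = Pow(Add(Mul(-1, 10), -12366), Rational(1, 2)) = Pow(Add(-10, -12366), Rational(1, 2)) = Pow(-12376, Rational(1, 2)) = Mul(2, I, Pow(3094, Rational(1, 2))) ≈ Mul(111.25, I))
t = Pow(Add(36703, Mul(2, I, Pow(3094, Rational(1, 2)))), -1) (t = Pow(Add(Mul(2, I, Pow(3094, Rational(1, 2))), 36703), -1) = Pow(Add(36703, Mul(2, I, Pow(3094, Rational(1, 2)))), -1) ≈ Add(2.7245e-5, Mul(-8.258e-8, I)))
Add(t, m) = Add(Add(Rational(2159, 79242505), Mul(Rational(-2, 1347122585), I, Pow(3094, Rational(1, 2)))), -9876) = Add(Rational(-782598977221, 79242505), Mul(Rational(-2, 1347122585), I, Pow(3094, Rational(1, 2))))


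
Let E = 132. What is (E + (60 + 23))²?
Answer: 46225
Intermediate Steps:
(E + (60 + 23))² = (132 + (60 + 23))² = (132 + 83)² = 215² = 46225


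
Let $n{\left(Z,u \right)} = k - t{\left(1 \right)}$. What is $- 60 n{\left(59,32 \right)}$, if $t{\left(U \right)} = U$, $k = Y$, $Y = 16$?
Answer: $-900$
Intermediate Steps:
$k = 16$
$n{\left(Z,u \right)} = 15$ ($n{\left(Z,u \right)} = 16 - 1 = 15$)
$- 60 n{\left(59,32 \right)} = \left(-60\right) 15 = -900$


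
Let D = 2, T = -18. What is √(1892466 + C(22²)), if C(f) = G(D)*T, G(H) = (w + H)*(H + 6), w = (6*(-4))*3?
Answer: 3*√211394 ≈ 1379.3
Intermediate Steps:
w = -72 (w = -24*3 = -72)
G(H) = (-72 + H)*(6 + H) (G(H) = (-72 + H)*(H + 6) = (-72 + H)*(6 + H))
C(f) = 10080 (C(f) = (-432 + 2² - 66*2)*(-18) = (-432 + 4 - 132)*(-18) = -560*(-18) = 10080)
√(1892466 + C(22²)) = √(1892466 + 10080) = √1902546 = 3*√211394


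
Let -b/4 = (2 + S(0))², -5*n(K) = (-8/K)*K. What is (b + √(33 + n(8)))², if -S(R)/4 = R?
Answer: (80 - √865)²/25 ≈ 102.37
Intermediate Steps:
S(R) = -4*R
n(K) = 8/5 (n(K) = -(-8/K)*K/5 = -⅕*(-8) = 8/5)
b = -16 (b = -4*(2 - 4*0)² = -4*(2 + 0)² = -4*2² = -4*4 = -16)
(b + √(33 + n(8)))² = (-16 + √(33 + 8/5))² = (-16 + √(173/5))² = (-16 + √865/5)²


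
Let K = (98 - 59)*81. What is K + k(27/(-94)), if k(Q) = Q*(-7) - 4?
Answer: 296759/94 ≈ 3157.0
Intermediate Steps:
k(Q) = -4 - 7*Q (k(Q) = -7*Q - 4 = -4 - 7*Q)
K = 3159 (K = 39*81 = 3159)
K + k(27/(-94)) = 3159 + (-4 - 189/(-94)) = 3159 + (-4 - 189*(-1)/94) = 3159 + (-4 - 7*(-27/94)) = 3159 + (-4 + 189/94) = 3159 - 187/94 = 296759/94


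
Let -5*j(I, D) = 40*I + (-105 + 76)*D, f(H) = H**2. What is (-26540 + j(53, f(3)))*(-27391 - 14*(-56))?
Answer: 3580211313/5 ≈ 7.1604e+8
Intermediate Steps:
j(I, D) = -8*I + 29*D/5 (j(I, D) = -(40*I + (-105 + 76)*D)/5 = -(40*I - 29*D)/5 = -(-29*D + 40*I)/5 = -8*I + 29*D/5)
(-26540 + j(53, f(3)))*(-27391 - 14*(-56)) = (-26540 + (-8*53 + (29/5)*3**2))*(-27391 - 14*(-56)) = (-26540 + (-424 + (29/5)*9))*(-27391 + 784) = (-26540 + (-424 + 261/5))*(-26607) = (-26540 - 1859/5)*(-26607) = -134559/5*(-26607) = 3580211313/5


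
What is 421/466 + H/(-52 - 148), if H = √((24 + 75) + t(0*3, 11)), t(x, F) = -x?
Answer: 421/466 - 3*√11/200 ≈ 0.85368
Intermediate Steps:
H = 3*√11 (H = √((24 + 75) - 0*3) = √(99 - 1*0) = √(99 + 0) = √99 = 3*√11 ≈ 9.9499)
421/466 + H/(-52 - 148) = 421/466 + (3*√11)/(-52 - 148) = 421*(1/466) + (3*√11)/(-200) = 421/466 + (3*√11)*(-1/200) = 421/466 - 3*√11/200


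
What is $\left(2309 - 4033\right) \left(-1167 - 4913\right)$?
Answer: $10481920$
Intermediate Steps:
$\left(2309 - 4033\right) \left(-1167 - 4913\right) = \left(-1724\right) \left(-6080\right) = 10481920$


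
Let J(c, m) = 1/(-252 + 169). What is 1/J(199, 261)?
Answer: -83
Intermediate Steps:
J(c, m) = -1/83 (J(c, m) = 1/(-83) = -1/83)
1/J(199, 261) = 1/(-1/83) = -83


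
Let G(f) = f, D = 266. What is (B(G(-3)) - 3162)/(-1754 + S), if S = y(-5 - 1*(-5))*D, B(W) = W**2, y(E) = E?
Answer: 3153/1754 ≈ 1.7976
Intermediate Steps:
S = 0 (S = (-5 - 1*(-5))*266 = (-5 + 5)*266 = 0*266 = 0)
(B(G(-3)) - 3162)/(-1754 + S) = ((-3)**2 - 3162)/(-1754 + 0) = (9 - 3162)/(-1754) = -3153*(-1/1754) = 3153/1754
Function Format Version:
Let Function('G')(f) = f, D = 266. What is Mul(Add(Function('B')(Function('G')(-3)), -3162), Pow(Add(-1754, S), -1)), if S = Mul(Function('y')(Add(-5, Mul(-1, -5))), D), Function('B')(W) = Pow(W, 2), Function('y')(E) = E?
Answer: Rational(3153, 1754) ≈ 1.7976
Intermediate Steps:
S = 0 (S = Mul(Add(-5, Mul(-1, -5)), 266) = Mul(Add(-5, 5), 266) = Mul(0, 266) = 0)
Mul(Add(Function('B')(Function('G')(-3)), -3162), Pow(Add(-1754, S), -1)) = Mul(Add(Pow(-3, 2), -3162), Pow(Add(-1754, 0), -1)) = Mul(Add(9, -3162), Pow(-1754, -1)) = Mul(-3153, Rational(-1, 1754)) = Rational(3153, 1754)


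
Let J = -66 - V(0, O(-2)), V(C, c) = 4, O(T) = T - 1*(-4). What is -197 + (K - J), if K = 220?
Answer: 93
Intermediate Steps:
O(T) = 4 + T (O(T) = T + 4 = 4 + T)
J = -70 (J = -66 - 1*4 = -66 - 4 = -70)
-197 + (K - J) = -197 + (220 - 1*(-70)) = -197 + (220 + 70) = -197 + 290 = 93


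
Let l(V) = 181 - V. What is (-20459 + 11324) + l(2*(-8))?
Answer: -8938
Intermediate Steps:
(-20459 + 11324) + l(2*(-8)) = (-20459 + 11324) + (181 - 2*(-8)) = -9135 + (181 - 1*(-16)) = -9135 + (181 + 16) = -9135 + 197 = -8938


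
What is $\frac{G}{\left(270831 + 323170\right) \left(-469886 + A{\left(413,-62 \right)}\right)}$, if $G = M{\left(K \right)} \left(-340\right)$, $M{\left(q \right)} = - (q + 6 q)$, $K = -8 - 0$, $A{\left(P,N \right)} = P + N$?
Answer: $\frac{3808}{55780851907} \approx 6.8267 \cdot 10^{-8}$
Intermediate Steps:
$A{\left(P,N \right)} = N + P$
$K = -8$ ($K = -8 + 0 = -8$)
$M{\left(q \right)} = - 7 q$
$G = -19040$ ($G = \left(-7\right) \left(-8\right) \left(-340\right) = 56 \left(-340\right) = -19040$)
$\frac{G}{\left(270831 + 323170\right) \left(-469886 + A{\left(413,-62 \right)}\right)} = - \frac{19040}{\left(270831 + 323170\right) \left(-469886 + \left(-62 + 413\right)\right)} = - \frac{19040}{594001 \left(-469886 + 351\right)} = - \frac{19040}{594001 \left(-469535\right)} = - \frac{19040}{-278904259535} = \left(-19040\right) \left(- \frac{1}{278904259535}\right) = \frac{3808}{55780851907}$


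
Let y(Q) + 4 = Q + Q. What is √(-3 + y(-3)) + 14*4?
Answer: 56 + I*√13 ≈ 56.0 + 3.6056*I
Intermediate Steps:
y(Q) = -4 + 2*Q (y(Q) = -4 + (Q + Q) = -4 + 2*Q)
√(-3 + y(-3)) + 14*4 = √(-3 + (-4 + 2*(-3))) + 14*4 = √(-3 + (-4 - 6)) + 56 = √(-3 - 10) + 56 = √(-13) + 56 = I*√13 + 56 = 56 + I*√13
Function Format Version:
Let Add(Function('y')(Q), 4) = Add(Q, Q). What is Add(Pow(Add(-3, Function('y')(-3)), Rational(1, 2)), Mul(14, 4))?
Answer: Add(56, Mul(I, Pow(13, Rational(1, 2)))) ≈ Add(56.000, Mul(3.6056, I))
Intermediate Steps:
Function('y')(Q) = Add(-4, Mul(2, Q)) (Function('y')(Q) = Add(-4, Add(Q, Q)) = Add(-4, Mul(2, Q)))
Add(Pow(Add(-3, Function('y')(-3)), Rational(1, 2)), Mul(14, 4)) = Add(Pow(Add(-3, Add(-4, Mul(2, -3))), Rational(1, 2)), Mul(14, 4)) = Add(Pow(Add(-3, Add(-4, -6)), Rational(1, 2)), 56) = Add(Pow(Add(-3, -10), Rational(1, 2)), 56) = Add(Pow(-13, Rational(1, 2)), 56) = Add(Mul(I, Pow(13, Rational(1, 2))), 56) = Add(56, Mul(I, Pow(13, Rational(1, 2))))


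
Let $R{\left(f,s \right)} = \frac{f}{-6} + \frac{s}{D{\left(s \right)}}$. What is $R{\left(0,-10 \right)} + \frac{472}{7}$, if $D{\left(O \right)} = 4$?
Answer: $\frac{909}{14} \approx 64.929$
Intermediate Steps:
$R{\left(f,s \right)} = - \frac{f}{6} + \frac{s}{4}$ ($R{\left(f,s \right)} = \frac{f}{-6} + \frac{s}{4} = f \left(- \frac{1}{6}\right) + s \frac{1}{4} = - \frac{f}{6} + \frac{s}{4}$)
$R{\left(0,-10 \right)} + \frac{472}{7} = \left(\left(- \frac{1}{6}\right) 0 + \frac{1}{4} \left(-10\right)\right) + \frac{472}{7} = \left(0 - \frac{5}{2}\right) + 472 \cdot \frac{1}{7} = - \frac{5}{2} + \frac{472}{7} = \frac{909}{14}$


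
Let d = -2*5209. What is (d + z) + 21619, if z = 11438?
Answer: 22639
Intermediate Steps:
d = -10418
(d + z) + 21619 = (-10418 + 11438) + 21619 = 1020 + 21619 = 22639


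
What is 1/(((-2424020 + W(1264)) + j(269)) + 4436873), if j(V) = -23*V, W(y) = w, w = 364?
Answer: 1/2007030 ≈ 4.9825e-7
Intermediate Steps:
W(y) = 364
1/(((-2424020 + W(1264)) + j(269)) + 4436873) = 1/(((-2424020 + 364) - 23*269) + 4436873) = 1/((-2423656 - 6187) + 4436873) = 1/(-2429843 + 4436873) = 1/2007030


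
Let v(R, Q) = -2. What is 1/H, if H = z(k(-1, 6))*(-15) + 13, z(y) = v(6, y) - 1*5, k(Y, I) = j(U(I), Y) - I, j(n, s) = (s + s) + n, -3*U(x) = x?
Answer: 1/118 ≈ 0.0084746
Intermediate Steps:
U(x) = -x/3
j(n, s) = n + 2*s (j(n, s) = 2*s + n = n + 2*s)
k(Y, I) = 2*Y - 4*I/3 (k(Y, I) = (-I/3 + 2*Y) - I = (2*Y - I/3) - I = 2*Y - 4*I/3)
z(y) = -7 (z(y) = -2 - 1*5 = -2 - 5 = -7)
H = 118 (H = -7*(-15) + 13 = 105 + 13 = 118)
1/H = 1/118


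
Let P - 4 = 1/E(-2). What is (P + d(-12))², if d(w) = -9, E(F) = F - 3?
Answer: 676/25 ≈ 27.040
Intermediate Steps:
E(F) = -3 + F
P = 19/5 (P = 4 + 1/(-3 - 2) = 4 + 1/(-5) = 4 - ⅕ = 19/5 ≈ 3.8000)
(P + d(-12))² = (19/5 - 9)² = (-26/5)² = 676/25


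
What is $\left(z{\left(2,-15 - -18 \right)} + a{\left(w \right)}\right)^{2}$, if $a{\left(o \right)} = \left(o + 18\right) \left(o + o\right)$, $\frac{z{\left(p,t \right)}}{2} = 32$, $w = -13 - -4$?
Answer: $9604$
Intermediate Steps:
$w = -9$ ($w = -13 + 4 = -9$)
$z{\left(p,t \right)} = 64$ ($z{\left(p,t \right)} = 2 \cdot 32 = 64$)
$a{\left(o \right)} = 2 o \left(18 + o\right)$ ($a{\left(o \right)} = \left(18 + o\right) 2 o = 2 o \left(18 + o\right)$)
$\left(z{\left(2,-15 - -18 \right)} + a{\left(w \right)}\right)^{2} = \left(64 + 2 \left(-9\right) \left(18 - 9\right)\right)^{2} = \left(64 + 2 \left(-9\right) 9\right)^{2} = \left(64 - 162\right)^{2} = \left(-98\right)^{2} = 9604$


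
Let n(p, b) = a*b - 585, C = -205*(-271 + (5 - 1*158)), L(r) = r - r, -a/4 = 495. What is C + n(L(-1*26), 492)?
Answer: -887825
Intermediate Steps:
a = -1980 (a = -4*495 = -1980)
L(r) = 0
C = 86920 (C = -205*(-271 + (5 - 158)) = -205*(-271 - 153) = -205*(-424) = 86920)
n(p, b) = -585 - 1980*b (n(p, b) = -1980*b - 585 = -585 - 1980*b)
C + n(L(-1*26), 492) = 86920 + (-585 - 1980*492) = 86920 + (-585 - 974160) = 86920 - 974745 = -887825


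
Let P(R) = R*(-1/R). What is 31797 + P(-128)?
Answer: 31796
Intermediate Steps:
P(R) = -1
31797 + P(-128) = 31797 - 1 = 31796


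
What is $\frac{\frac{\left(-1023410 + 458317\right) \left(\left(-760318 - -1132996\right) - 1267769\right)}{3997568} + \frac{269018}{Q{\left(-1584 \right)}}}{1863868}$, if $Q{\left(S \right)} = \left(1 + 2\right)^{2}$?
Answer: $\frac{5627704674391}{67058451657216} \approx 0.083922$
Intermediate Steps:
$Q{\left(S \right)} = 9$ ($Q{\left(S \right)} = 3^{2} = 9$)
$\frac{\frac{\left(-1023410 + 458317\right) \left(\left(-760318 - -1132996\right) - 1267769\right)}{3997568} + \frac{269018}{Q{\left(-1584 \right)}}}{1863868} = \frac{\frac{\left(-1023410 + 458317\right) \left(\left(-760318 - -1132996\right) - 1267769\right)}{3997568} + \frac{269018}{9}}{1863868} = \left(- 565093 \left(\left(-760318 + 1132996\right) - 1267769\right) \frac{1}{3997568} + 269018 \cdot \frac{1}{9}\right) \frac{1}{1863868} = \left(- 565093 \left(372678 - 1267769\right) \frac{1}{3997568} + \frac{269018}{9}\right) \frac{1}{1863868} = \left(\left(-565093\right) \left(-895091\right) \frac{1}{3997568} + \frac{269018}{9}\right) \frac{1}{1863868} = \left(505809658463 \cdot \frac{1}{3997568} + \frac{269018}{9}\right) \frac{1}{1863868} = \left(\frac{505809658463}{3997568} + \frac{269018}{9}\right) \frac{1}{1863868} = \frac{5627704674391}{35978112} \cdot \frac{1}{1863868} = \frac{5627704674391}{67058451657216}$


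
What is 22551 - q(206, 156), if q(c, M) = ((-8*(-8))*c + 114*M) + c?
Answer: -8623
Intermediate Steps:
q(c, M) = 65*c + 114*M (q(c, M) = (64*c + 114*M) + c = 65*c + 114*M)
22551 - q(206, 156) = 22551 - (65*206 + 114*156) = 22551 - (13390 + 17784) = 22551 - 1*31174 = 22551 - 31174 = -8623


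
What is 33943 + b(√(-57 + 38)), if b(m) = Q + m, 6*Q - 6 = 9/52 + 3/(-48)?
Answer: 42362135/1248 + I*√19 ≈ 33944.0 + 4.3589*I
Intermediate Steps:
Q = 1271/1248 (Q = 1 + (9/52 + 3/(-48))/6 = 1 + (9*(1/52) + 3*(-1/48))/6 = 1 + (9/52 - 1/16)/6 = 1 + (⅙)*(23/208) = 1 + 23/1248 = 1271/1248 ≈ 1.0184)
b(m) = 1271/1248 + m
33943 + b(√(-57 + 38)) = 33943 + (1271/1248 + √(-57 + 38)) = 33943 + (1271/1248 + √(-19)) = 33943 + (1271/1248 + I*√19) = 42362135/1248 + I*√19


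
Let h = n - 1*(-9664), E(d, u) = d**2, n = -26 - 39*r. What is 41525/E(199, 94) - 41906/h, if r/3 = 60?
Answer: -775403528/51837709 ≈ -14.958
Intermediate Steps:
r = 180 (r = 3*60 = 180)
n = -7046 (n = -26 - 39*180 = -26 - 7020 = -7046)
h = 2618 (h = -7046 - 1*(-9664) = -7046 + 9664 = 2618)
41525/E(199, 94) - 41906/h = 41525/(199**2) - 41906/2618 = 41525/39601 - 41906*1/2618 = 41525*(1/39601) - 20953/1309 = 41525/39601 - 20953/1309 = -775403528/51837709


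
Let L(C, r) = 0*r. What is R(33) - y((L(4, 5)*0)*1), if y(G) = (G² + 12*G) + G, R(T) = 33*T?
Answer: 1089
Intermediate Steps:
L(C, r) = 0
y(G) = G² + 13*G
R(33) - y((L(4, 5)*0)*1) = 33*33 - (0*0)*1*(13 + (0*0)*1) = 1089 - 0*1*(13 + 0*1) = 1089 - 0*(13 + 0) = 1089 - 0*13 = 1089 - 1*0 = 1089 + 0 = 1089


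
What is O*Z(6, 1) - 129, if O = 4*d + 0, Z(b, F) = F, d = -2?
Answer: -137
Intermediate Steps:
O = -8 (O = 4*(-2) + 0 = -8 + 0 = -8)
O*Z(6, 1) - 129 = -8*1 - 129 = -8 - 129 = -137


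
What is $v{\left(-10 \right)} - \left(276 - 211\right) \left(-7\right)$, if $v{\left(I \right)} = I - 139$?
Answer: $306$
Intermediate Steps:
$v{\left(I \right)} = -139 + I$
$v{\left(-10 \right)} - \left(276 - 211\right) \left(-7\right) = \left(-139 - 10\right) - \left(276 - 211\right) \left(-7\right) = -149 - 65 \left(-7\right) = -149 - -455 = -149 + 455 = 306$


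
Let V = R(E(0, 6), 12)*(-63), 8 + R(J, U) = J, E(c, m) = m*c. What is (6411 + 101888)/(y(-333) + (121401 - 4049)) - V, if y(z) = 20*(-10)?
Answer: -58936309/117152 ≈ -503.08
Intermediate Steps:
E(c, m) = c*m
y(z) = -200
R(J, U) = -8 + J
V = 504 (V = (-8 + 0*6)*(-63) = (-8 + 0)*(-63) = -8*(-63) = 504)
(6411 + 101888)/(y(-333) + (121401 - 4049)) - V = (6411 + 101888)/(-200 + (121401 - 4049)) - 1*504 = 108299/(-200 + 117352) - 504 = 108299/117152 - 504 = -58936309/117152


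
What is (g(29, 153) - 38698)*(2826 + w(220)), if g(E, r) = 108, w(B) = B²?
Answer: -1976811340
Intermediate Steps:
(g(29, 153) - 38698)*(2826 + w(220)) = (108 - 38698)*(2826 + 220²) = -38590*(2826 + 48400) = -38590*51226 = -1976811340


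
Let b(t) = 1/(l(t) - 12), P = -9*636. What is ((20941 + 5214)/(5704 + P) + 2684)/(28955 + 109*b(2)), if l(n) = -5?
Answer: 31195/656168 ≈ 0.047541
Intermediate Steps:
P = -5724
b(t) = -1/17 (b(t) = 1/(-5 - 12) = 1/(-17) = -1/17)
((20941 + 5214)/(5704 + P) + 2684)/(28955 + 109*b(2)) = ((20941 + 5214)/(5704 - 5724) + 2684)/(28955 + 109*(-1/17)) = (26155/(-20) + 2684)/(28955 - 109/17) = (26155*(-1/20) + 2684)/(492126/17) = (-5231/4 + 2684)*(17/492126) = (5505/4)*(17/492126) = 31195/656168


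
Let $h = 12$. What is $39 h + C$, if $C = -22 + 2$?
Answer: $448$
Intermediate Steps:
$C = -20$
$39 h + C = 39 \cdot 12 - 20 = 468 - 20 = 448$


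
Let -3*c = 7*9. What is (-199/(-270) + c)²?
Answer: 29931841/72900 ≈ 410.59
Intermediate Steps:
c = -21 (c = -7*9/3 = -⅓*63 = -21)
(-199/(-270) + c)² = (-199/(-270) - 21)² = (-199*(-1/270) - 21)² = (199/270 - 21)² = (-5471/270)² = 29931841/72900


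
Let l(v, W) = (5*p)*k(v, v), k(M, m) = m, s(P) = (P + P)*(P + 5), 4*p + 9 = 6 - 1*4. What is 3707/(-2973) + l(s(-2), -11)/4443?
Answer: -5386012/4403013 ≈ -1.2233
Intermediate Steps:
p = -7/4 (p = -9/4 + (6 - 1*4)/4 = -9/4 + (6 - 4)/4 = -9/4 + (1/4)*2 = -9/4 + 1/2 = -7/4 ≈ -1.7500)
s(P) = 2*P*(5 + P) (s(P) = (2*P)*(5 + P) = 2*P*(5 + P))
l(v, W) = -35*v/4 (l(v, W) = (5*(-7/4))*v = -35*v/4)
3707/(-2973) + l(s(-2), -11)/4443 = 3707/(-2973) - 35*(-2)*(5 - 2)/2/4443 = 3707*(-1/2973) - 35*(-2)*3/2*(1/4443) = -3707/2973 - 35/4*(-12)*(1/4443) = -3707/2973 + 105*(1/4443) = -3707/2973 + 35/1481 = -5386012/4403013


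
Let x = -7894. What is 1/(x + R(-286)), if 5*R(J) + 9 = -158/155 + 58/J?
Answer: -110825/875079124 ≈ -0.00012665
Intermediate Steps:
R(J) = -1553/775 + 58/(5*J) (R(J) = -9/5 + (-158/155 + 58/J)/5 = -9/5 + (-158/775 + 58/(5*J)) = -1553/775 + 58/(5*J))
1/(x + R(-286)) = 1/(-7894 + (1/775)*(8990 - 1553*(-286))/(-286)) = 1/(-7894 + (1/775)*(-1/286)*(8990 + 444158)) = 1/(-7894 + (1/775)*(-1/286)*453148) = 1/(-7894 - 226574/110825) = 1/(-875079124/110825) = -110825/875079124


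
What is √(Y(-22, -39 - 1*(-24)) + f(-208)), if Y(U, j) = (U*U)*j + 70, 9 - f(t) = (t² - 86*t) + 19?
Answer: 16*I*√267 ≈ 261.44*I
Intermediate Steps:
f(t) = -10 - t² + 86*t (f(t) = 9 - ((t² - 86*t) + 19) = 9 - (19 + t² - 86*t) = 9 + (-19 - t² + 86*t) = -10 - t² + 86*t)
Y(U, j) = 70 + j*U² (Y(U, j) = U²*j + 70 = j*U² + 70 = 70 + j*U²)
√(Y(-22, -39 - 1*(-24)) + f(-208)) = √((70 + (-39 - 1*(-24))*(-22)²) + (-10 - 1*(-208)² + 86*(-208))) = √((70 + (-39 + 24)*484) + (-10 - 1*43264 - 17888)) = √((70 - 15*484) + (-10 - 43264 - 17888)) = √((70 - 7260) - 61162) = √(-7190 - 61162) = √(-68352) = 16*I*√267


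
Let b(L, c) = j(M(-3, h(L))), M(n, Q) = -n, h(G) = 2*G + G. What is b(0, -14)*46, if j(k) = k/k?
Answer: 46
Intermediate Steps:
h(G) = 3*G
j(k) = 1
b(L, c) = 1
b(0, -14)*46 = 1*46 = 46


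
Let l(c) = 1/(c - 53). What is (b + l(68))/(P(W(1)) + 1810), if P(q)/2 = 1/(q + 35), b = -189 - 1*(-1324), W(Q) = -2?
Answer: 93643/149330 ≈ 0.62709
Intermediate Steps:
l(c) = 1/(-53 + c)
b = 1135 (b = -189 + 1324 = 1135)
P(q) = 2/(35 + q) (P(q) = 2/(q + 35) = 2/(35 + q))
(b + l(68))/(P(W(1)) + 1810) = (1135 + 1/(-53 + 68))/(2/(35 - 2) + 1810) = (1135 + 1/15)/(2/33 + 1810) = (1135 + 1/15)/(2*(1/33) + 1810) = 17026/(15*(2/33 + 1810)) = 17026/(15*(59732/33)) = (17026/15)*(33/59732) = 93643/149330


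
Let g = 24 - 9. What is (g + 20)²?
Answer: 1225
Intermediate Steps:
g = 15
(g + 20)² = (15 + 20)² = 35² = 1225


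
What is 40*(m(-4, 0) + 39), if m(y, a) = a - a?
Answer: 1560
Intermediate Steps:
m(y, a) = 0
40*(m(-4, 0) + 39) = 40*(0 + 39) = 40*39 = 1560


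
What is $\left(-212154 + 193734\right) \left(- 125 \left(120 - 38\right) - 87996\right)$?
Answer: $1809691320$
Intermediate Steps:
$\left(-212154 + 193734\right) \left(- 125 \left(120 - 38\right) - 87996\right) = - 18420 \left(\left(-125\right) 82 - 87996\right) = - 18420 \left(-10250 - 87996\right) = \left(-18420\right) \left(-98246\right) = 1809691320$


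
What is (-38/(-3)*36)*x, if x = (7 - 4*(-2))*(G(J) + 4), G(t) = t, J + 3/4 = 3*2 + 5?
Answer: 97470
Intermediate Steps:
J = 41/4 (J = -3/4 + (3*2 + 5) = -3/4 + (6 + 5) = -3/4 + 11 = 41/4 ≈ 10.250)
x = 855/4 (x = (7 - 4*(-2))*(41/4 + 4) = (7 + 8)*(57/4) = 15*(57/4) = 855/4 ≈ 213.75)
(-38/(-3)*36)*x = (-38/(-3)*36)*(855/4) = (-38*(-1/3)*36)*(855/4) = ((38/3)*36)*(855/4) = 456*(855/4) = 97470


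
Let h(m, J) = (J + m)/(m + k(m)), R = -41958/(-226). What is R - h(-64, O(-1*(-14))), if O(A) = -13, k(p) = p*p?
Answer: 12085147/65088 ≈ 185.67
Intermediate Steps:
R = 20979/113 (R = -41958*(-1/226) = 20979/113 ≈ 185.65)
k(p) = p²
h(m, J) = (J + m)/(m + m²)
R - h(-64, O(-1*(-14))) = 20979/113 - (-13 - 64)/((-64)*(1 - 64)) = 20979/113 - (-1)*(-77)/(64*(-63)) = 20979/113 - (-1)*(-1)*(-77)/(64*63) = 20979/113 - 1*(-11/576) = 20979/113 + 11/576 = 12085147/65088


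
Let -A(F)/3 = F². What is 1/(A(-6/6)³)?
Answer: -1/27 ≈ -0.037037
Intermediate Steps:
A(F) = -3*F²
1/(A(-6/6)³) = 1/((-3*1²)³) = 1/((-3*(-6*⅙)²)³) = 1/((-3*(-1)²)³) = 1/((-3*1)³) = 1/((-3)³) = 1/(-27) = -1/27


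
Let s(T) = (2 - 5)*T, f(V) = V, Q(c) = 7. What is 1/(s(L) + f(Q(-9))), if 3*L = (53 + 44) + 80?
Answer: -1/170 ≈ -0.0058824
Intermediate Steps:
L = 59 (L = ((53 + 44) + 80)/3 = (97 + 80)/3 = (⅓)*177 = 59)
s(T) = -3*T
1/(s(L) + f(Q(-9))) = 1/(-3*59 + 7) = 1/(-177 + 7) = 1/(-170) = -1/170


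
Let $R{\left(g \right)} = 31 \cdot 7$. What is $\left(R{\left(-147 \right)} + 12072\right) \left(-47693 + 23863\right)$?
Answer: $-292846870$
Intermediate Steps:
$R{\left(g \right)} = 217$
$\left(R{\left(-147 \right)} + 12072\right) \left(-47693 + 23863\right) = \left(217 + 12072\right) \left(-47693 + 23863\right) = 12289 \left(-23830\right) = -292846870$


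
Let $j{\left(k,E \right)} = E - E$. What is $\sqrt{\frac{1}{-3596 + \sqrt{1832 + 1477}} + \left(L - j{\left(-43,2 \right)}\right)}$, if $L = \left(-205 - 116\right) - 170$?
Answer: $\frac{\sqrt{-1765637 + 491 \sqrt{3309}}}{\sqrt{3596 - \sqrt{3309}}} \approx 22.159 i$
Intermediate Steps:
$j{\left(k,E \right)} = 0$
$L = -491$ ($L = -321 - 170 = -491$)
$\sqrt{\frac{1}{-3596 + \sqrt{1832 + 1477}} + \left(L - j{\left(-43,2 \right)}\right)} = \sqrt{\frac{1}{-3596 + \sqrt{1832 + 1477}} - 491} = \sqrt{\frac{1}{-3596 + \sqrt{3309}} + \left(-491 + 0\right)} = \sqrt{\frac{1}{-3596 + \sqrt{3309}} - 491} = \sqrt{-491 + \frac{1}{-3596 + \sqrt{3309}}}$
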